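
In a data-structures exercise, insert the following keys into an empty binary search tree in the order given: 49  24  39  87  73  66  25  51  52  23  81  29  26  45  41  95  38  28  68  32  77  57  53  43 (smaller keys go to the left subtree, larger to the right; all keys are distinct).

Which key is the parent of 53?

Insert 49: tree is empty, so 49 becomes the root.
Insert 24: 24 < 49 → go left. Place as left child of 49.
Insert 39: 39 < 49 → go left; 39 > 24 → go right. Place as right child of 24.
Insert 87: 87 > 49 → go right. Place as right child of 49.
Insert 73: 73 > 49 → go right; 73 < 87 → go left. Place as left child of 87.
Insert 66: 66 > 49 → go right; 66 < 87 → go left; 66 < 73 → go left. Place as left child of 73.
Insert 25: 25 < 49 → go left; 25 > 24 → go right; 25 < 39 → go left. Place as left child of 39.
Insert 51: 51 > 49 → go right; 51 < 87 → go left; 51 < 73 → go left; 51 < 66 → go left. Place as left child of 66.
Insert 52: 52 > 49 → go right; 52 < 87 → go left; 52 < 73 → go left; 52 < 66 → go left; 52 > 51 → go right. Place as right child of 51.
Insert 23: 23 < 49 → go left; 23 < 24 → go left. Place as left child of 24.
Insert 81: 81 > 49 → go right; 81 < 87 → go left; 81 > 73 → go right. Place as right child of 73.
Insert 29: 29 < 49 → go left; 29 > 24 → go right; 29 < 39 → go left; 29 > 25 → go right. Place as right child of 25.
Insert 26: 26 < 49 → go left; 26 > 24 → go right; 26 < 39 → go left; 26 > 25 → go right; 26 < 29 → go left. Place as left child of 29.
Insert 45: 45 < 49 → go left; 45 > 24 → go right; 45 > 39 → go right. Place as right child of 39.
Insert 41: 41 < 49 → go left; 41 > 24 → go right; 41 > 39 → go right; 41 < 45 → go left. Place as left child of 45.
Insert 95: 95 > 49 → go right; 95 > 87 → go right. Place as right child of 87.
Insert 38: 38 < 49 → go left; 38 > 24 → go right; 38 < 39 → go left; 38 > 25 → go right; 38 > 29 → go right. Place as right child of 29.
Insert 28: 28 < 49 → go left; 28 > 24 → go right; 28 < 39 → go left; 28 > 25 → go right; 28 < 29 → go left; 28 > 26 → go right. Place as right child of 26.
Insert 68: 68 > 49 → go right; 68 < 87 → go left; 68 < 73 → go left; 68 > 66 → go right. Place as right child of 66.
Insert 32: 32 < 49 → go left; 32 > 24 → go right; 32 < 39 → go left; 32 > 25 → go right; 32 > 29 → go right; 32 < 38 → go left. Place as left child of 38.
Insert 77: 77 > 49 → go right; 77 < 87 → go left; 77 > 73 → go right; 77 < 81 → go left. Place as left child of 81.
Insert 57: 57 > 49 → go right; 57 < 87 → go left; 57 < 73 → go left; 57 < 66 → go left; 57 > 51 → go right; 57 > 52 → go right. Place as right child of 52.
Insert 53: 53 > 49 → go right; 53 < 87 → go left; 53 < 73 → go left; 53 < 66 → go left; 53 > 51 → go right; 53 > 52 → go right; 53 < 57 → go left. Place as left child of 57.
Insert 43: 43 < 49 → go left; 43 > 24 → go right; 43 > 39 → go right; 43 < 45 → go left; 43 > 41 → go right. Place as right child of 41.

57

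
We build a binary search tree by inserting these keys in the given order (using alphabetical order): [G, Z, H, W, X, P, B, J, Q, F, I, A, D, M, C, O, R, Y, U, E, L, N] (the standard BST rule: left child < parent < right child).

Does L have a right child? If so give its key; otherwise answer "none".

none

G: root
Z: right child of G (depth 1)
H: left child of Z (depth 2)
W: right child of H (depth 3)
X: right child of W (depth 4)
P: left child of W (depth 4)
B: left child of G (depth 1)
J: left child of P (depth 5)
Q: right child of P (depth 5)
F: right child of B (depth 2)
I: left child of J (depth 6)
A: left child of B (depth 2)
D: left child of F (depth 3)
M: right child of J (depth 6)
C: left child of D (depth 4)
O: right child of M (depth 7)
R: right child of Q (depth 6)
Y: right child of X (depth 5)
U: right child of R (depth 7)
E: right child of D (depth 4)
L: left child of M (depth 7)
N: left child of O (depth 8)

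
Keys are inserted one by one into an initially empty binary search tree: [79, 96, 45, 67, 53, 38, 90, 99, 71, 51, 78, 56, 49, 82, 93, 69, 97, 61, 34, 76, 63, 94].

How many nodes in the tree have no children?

79: root
96: right child of 79 (depth 1)
45: left child of 79 (depth 1)
67: right child of 45 (depth 2)
53: left child of 67 (depth 3)
38: left child of 45 (depth 2)
90: left child of 96 (depth 2)
99: right child of 96 (depth 2)
71: right child of 67 (depth 3)
51: left child of 53 (depth 4)
78: right child of 71 (depth 4)
56: right child of 53 (depth 4)
49: left child of 51 (depth 5)
82: left child of 90 (depth 3)
93: right child of 90 (depth 3)
69: left child of 71 (depth 4)
97: left child of 99 (depth 3)
61: right child of 56 (depth 5)
34: left child of 38 (depth 3)
76: left child of 78 (depth 5)
63: right child of 61 (depth 6)
94: right child of 93 (depth 4)

Leaves: 34, 49, 63, 69, 76, 82, 94, 97 — 8 in total.

8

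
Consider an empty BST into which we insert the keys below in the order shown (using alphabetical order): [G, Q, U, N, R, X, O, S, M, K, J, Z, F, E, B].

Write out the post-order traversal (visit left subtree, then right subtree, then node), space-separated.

G: root
Q: right child of G (depth 1)
U: right child of Q (depth 2)
N: left child of Q (depth 2)
R: left child of U (depth 3)
X: right child of U (depth 3)
O: right child of N (depth 3)
S: right child of R (depth 4)
M: left child of N (depth 3)
K: left child of M (depth 4)
J: left child of K (depth 5)
Z: right child of X (depth 4)
F: left child of G (depth 1)
E: left child of F (depth 2)
B: left child of E (depth 3)

B E F J K M O N S R Z X U Q G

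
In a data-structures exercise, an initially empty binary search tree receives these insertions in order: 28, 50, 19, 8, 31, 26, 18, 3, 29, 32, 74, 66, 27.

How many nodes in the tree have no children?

6

Resulting structure (node: left, right):
  28: L=19, R=50
  50: L=31, R=74
  19: L=8, R=26
  8: L=3, R=18
  31: L=29, R=32
  26: L=–, R=27
  18: L=–, R=–
  3: L=–, R=–
  29: L=–, R=–
  32: L=–, R=–
  74: L=66, R=–
  66: L=–, R=–
  27: L=–, R=–

Leaves: 3, 18, 27, 29, 32, 66 — 6 in total.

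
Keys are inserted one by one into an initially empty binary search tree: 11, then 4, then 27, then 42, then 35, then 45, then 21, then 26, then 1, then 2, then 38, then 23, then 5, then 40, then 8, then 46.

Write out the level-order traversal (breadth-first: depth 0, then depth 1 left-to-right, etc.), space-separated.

Insert 11: tree is empty, so 11 becomes the root.
Insert 4: 4 < 11 → go left. Place as left child of 11.
Insert 27: 27 > 11 → go right. Place as right child of 11.
Insert 42: 42 > 11 → go right; 42 > 27 → go right. Place as right child of 27.
Insert 35: 35 > 11 → go right; 35 > 27 → go right; 35 < 42 → go left. Place as left child of 42.
Insert 45: 45 > 11 → go right; 45 > 27 → go right; 45 > 42 → go right. Place as right child of 42.
Insert 21: 21 > 11 → go right; 21 < 27 → go left. Place as left child of 27.
Insert 26: 26 > 11 → go right; 26 < 27 → go left; 26 > 21 → go right. Place as right child of 21.
Insert 1: 1 < 11 → go left; 1 < 4 → go left. Place as left child of 4.
Insert 2: 2 < 11 → go left; 2 < 4 → go left; 2 > 1 → go right. Place as right child of 1.
Insert 38: 38 > 11 → go right; 38 > 27 → go right; 38 < 42 → go left; 38 > 35 → go right. Place as right child of 35.
Insert 23: 23 > 11 → go right; 23 < 27 → go left; 23 > 21 → go right; 23 < 26 → go left. Place as left child of 26.
Insert 5: 5 < 11 → go left; 5 > 4 → go right. Place as right child of 4.
Insert 40: 40 > 11 → go right; 40 > 27 → go right; 40 < 42 → go left; 40 > 35 → go right; 40 > 38 → go right. Place as right child of 38.
Insert 8: 8 < 11 → go left; 8 > 4 → go right; 8 > 5 → go right. Place as right child of 5.
Insert 46: 46 > 11 → go right; 46 > 27 → go right; 46 > 42 → go right; 46 > 45 → go right. Place as right child of 45.

11 4 27 1 5 21 42 2 8 26 35 45 23 38 46 40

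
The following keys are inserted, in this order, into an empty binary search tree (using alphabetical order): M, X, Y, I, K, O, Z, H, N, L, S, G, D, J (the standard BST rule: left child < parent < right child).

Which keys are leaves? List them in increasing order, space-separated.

D J L N S Z

Resulting structure (node: left, right):
  M: L=I, R=X
  X: L=O, R=Y
  Y: L=–, R=Z
  I: L=H, R=K
  K: L=J, R=L
  O: L=N, R=S
  Z: L=–, R=–
  H: L=G, R=–
  N: L=–, R=–
  L: L=–, R=–
  S: L=–, R=–
  G: L=D, R=–
  D: L=–, R=–
  J: L=–, R=–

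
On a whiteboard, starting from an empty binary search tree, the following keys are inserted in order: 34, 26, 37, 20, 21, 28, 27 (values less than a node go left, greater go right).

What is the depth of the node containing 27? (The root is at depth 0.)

34: root
26: left child of 34 (depth 1)
37: right child of 34 (depth 1)
20: left child of 26 (depth 2)
21: right child of 20 (depth 3)
28: right child of 26 (depth 2)
27: left child of 28 (depth 3)

Path to 27: 34 → 26 → 28 → 27, which is 3 edges.

3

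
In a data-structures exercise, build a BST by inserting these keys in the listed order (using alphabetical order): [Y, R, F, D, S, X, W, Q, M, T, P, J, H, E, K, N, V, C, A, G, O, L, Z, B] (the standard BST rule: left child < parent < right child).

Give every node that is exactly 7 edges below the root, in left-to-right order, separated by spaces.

G L O

Y: root
R: left child of Y (depth 1)
F: left child of R (depth 2)
D: left child of F (depth 3)
S: right child of R (depth 2)
X: right child of S (depth 3)
W: left child of X (depth 4)
Q: right child of F (depth 3)
M: left child of Q (depth 4)
T: left child of W (depth 5)
P: right child of M (depth 5)
J: left child of M (depth 5)
H: left child of J (depth 6)
E: right child of D (depth 4)
K: right child of J (depth 6)
N: left child of P (depth 6)
V: right child of T (depth 6)
C: left child of D (depth 4)
A: left child of C (depth 5)
G: left child of H (depth 7)
O: right child of N (depth 7)
L: right child of K (depth 7)
Z: right child of Y (depth 1)
B: right child of A (depth 6)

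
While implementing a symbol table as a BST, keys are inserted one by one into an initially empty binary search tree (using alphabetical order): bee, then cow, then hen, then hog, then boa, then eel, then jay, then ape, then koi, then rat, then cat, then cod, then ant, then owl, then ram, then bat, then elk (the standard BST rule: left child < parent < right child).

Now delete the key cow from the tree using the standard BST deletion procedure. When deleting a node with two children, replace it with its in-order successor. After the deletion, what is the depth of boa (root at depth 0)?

bee: root
cow: right child of bee (depth 1)
hen: right child of cow (depth 2)
hog: right child of hen (depth 3)
boa: left child of cow (depth 2)
eel: left child of hen (depth 3)
jay: right child of hog (depth 4)
ape: left child of bee (depth 1)
koi: right child of jay (depth 5)
rat: right child of koi (depth 6)
cat: right child of boa (depth 3)
cod: right child of cat (depth 4)
ant: left child of ape (depth 2)
owl: left child of rat (depth 7)
ram: right child of owl (depth 8)
bat: right child of ape (depth 2)
elk: right child of eel (depth 4)

Delete cow (two children — replace with in-order successor).
After deletion, path to boa: bee → eel → boa.

2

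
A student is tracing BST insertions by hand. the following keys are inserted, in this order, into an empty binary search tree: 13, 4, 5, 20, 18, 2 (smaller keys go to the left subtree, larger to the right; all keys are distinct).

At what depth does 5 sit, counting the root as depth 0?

2

Insert 13: tree is empty, so 13 becomes the root.
Insert 4: 4 < 13 → go left. Place as left child of 13.
Insert 5: 5 < 13 → go left; 5 > 4 → go right. Place as right child of 4.
Insert 20: 20 > 13 → go right. Place as right child of 13.
Insert 18: 18 > 13 → go right; 18 < 20 → go left. Place as left child of 20.
Insert 2: 2 < 13 → go left; 2 < 4 → go left. Place as left child of 4.

Path to 5: 13 → 4 → 5, which is 2 edges.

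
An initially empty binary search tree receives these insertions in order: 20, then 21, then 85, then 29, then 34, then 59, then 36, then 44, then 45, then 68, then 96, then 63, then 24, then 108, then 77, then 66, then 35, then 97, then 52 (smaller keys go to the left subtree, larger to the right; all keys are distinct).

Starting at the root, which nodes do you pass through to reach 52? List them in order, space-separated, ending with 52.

20 21 85 29 34 59 36 44 45 52

Resulting structure (node: left, right):
  20: L=–, R=21
  21: L=–, R=85
  85: L=29, R=96
  29: L=24, R=34
  34: L=–, R=59
  59: L=36, R=68
  36: L=35, R=44
  44: L=–, R=45
  45: L=–, R=52
  68: L=63, R=77
  96: L=–, R=108
  63: L=–, R=66
  24: L=–, R=–
  108: L=97, R=–
  77: L=–, R=–
  66: L=–, R=–
  35: L=–, R=–
  97: L=–, R=–
  52: L=–, R=–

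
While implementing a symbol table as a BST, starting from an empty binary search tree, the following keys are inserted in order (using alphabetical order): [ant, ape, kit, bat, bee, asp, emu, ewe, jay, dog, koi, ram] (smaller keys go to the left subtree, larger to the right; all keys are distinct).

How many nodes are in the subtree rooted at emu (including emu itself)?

Insert ant: tree is empty, so ant becomes the root.
Insert ape: ape > ant → go right. Place as right child of ant.
Insert kit: kit > ant → go right; kit > ape → go right. Place as right child of ape.
Insert bat: bat > ant → go right; bat > ape → go right; bat < kit → go left. Place as left child of kit.
Insert bee: bee > ant → go right; bee > ape → go right; bee < kit → go left; bee > bat → go right. Place as right child of bat.
Insert asp: asp > ant → go right; asp > ape → go right; asp < kit → go left; asp < bat → go left. Place as left child of bat.
Insert emu: emu > ant → go right; emu > ape → go right; emu < kit → go left; emu > bat → go right; emu > bee → go right. Place as right child of bee.
Insert ewe: ewe > ant → go right; ewe > ape → go right; ewe < kit → go left; ewe > bat → go right; ewe > bee → go right; ewe > emu → go right. Place as right child of emu.
Insert jay: jay > ant → go right; jay > ape → go right; jay < kit → go left; jay > bat → go right; jay > bee → go right; jay > emu → go right; jay > ewe → go right. Place as right child of ewe.
Insert dog: dog > ant → go right; dog > ape → go right; dog < kit → go left; dog > bat → go right; dog > bee → go right; dog < emu → go left. Place as left child of emu.
Insert koi: koi > ant → go right; koi > ape → go right; koi > kit → go right. Place as right child of kit.
Insert ram: ram > ant → go right; ram > ape → go right; ram > kit → go right; ram > koi → go right. Place as right child of koi.

Subtree rooted at emu contains: emu, dog, ewe, jay — 4 nodes.

4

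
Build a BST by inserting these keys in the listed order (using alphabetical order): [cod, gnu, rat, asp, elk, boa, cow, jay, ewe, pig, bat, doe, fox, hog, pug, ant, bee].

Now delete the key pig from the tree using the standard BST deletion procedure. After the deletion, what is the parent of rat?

gnu

cod: root
gnu: right child of cod (depth 1)
rat: right child of gnu (depth 2)
asp: left child of cod (depth 1)
elk: left child of gnu (depth 2)
boa: right child of asp (depth 2)
cow: left child of elk (depth 3)
jay: left child of rat (depth 3)
ewe: right child of elk (depth 3)
pig: right child of jay (depth 4)
bat: left child of boa (depth 3)
doe: right child of cow (depth 4)
fox: right child of ewe (depth 4)
hog: left child of jay (depth 4)
pug: right child of pig (depth 5)
ant: left child of asp (depth 2)
bee: right child of bat (depth 4)

Delete pig (at most one child — splice it out).
After deletion, rat's parent is gnu.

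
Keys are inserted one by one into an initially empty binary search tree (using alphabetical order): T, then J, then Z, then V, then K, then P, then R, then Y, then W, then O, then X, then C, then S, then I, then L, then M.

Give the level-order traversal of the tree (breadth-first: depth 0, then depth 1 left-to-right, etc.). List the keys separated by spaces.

Insert T: tree is empty, so T becomes the root.
Insert J: J < T → go left. Place as left child of T.
Insert Z: Z > T → go right. Place as right child of T.
Insert V: V > T → go right; V < Z → go left. Place as left child of Z.
Insert K: K < T → go left; K > J → go right. Place as right child of J.
Insert P: P < T → go left; P > J → go right; P > K → go right. Place as right child of K.
Insert R: R < T → go left; R > J → go right; R > K → go right; R > P → go right. Place as right child of P.
Insert Y: Y > T → go right; Y < Z → go left; Y > V → go right. Place as right child of V.
Insert W: W > T → go right; W < Z → go left; W > V → go right; W < Y → go left. Place as left child of Y.
Insert O: O < T → go left; O > J → go right; O > K → go right; O < P → go left. Place as left child of P.
Insert X: X > T → go right; X < Z → go left; X > V → go right; X < Y → go left; X > W → go right. Place as right child of W.
Insert C: C < T → go left; C < J → go left. Place as left child of J.
Insert S: S < T → go left; S > J → go right; S > K → go right; S > P → go right; S > R → go right. Place as right child of R.
Insert I: I < T → go left; I < J → go left; I > C → go right. Place as right child of C.
Insert L: L < T → go left; L > J → go right; L > K → go right; L < P → go left; L < O → go left. Place as left child of O.
Insert M: M < T → go left; M > J → go right; M > K → go right; M < P → go left; M < O → go left; M > L → go right. Place as right child of L.

T J Z C K V I P Y O R W L S X M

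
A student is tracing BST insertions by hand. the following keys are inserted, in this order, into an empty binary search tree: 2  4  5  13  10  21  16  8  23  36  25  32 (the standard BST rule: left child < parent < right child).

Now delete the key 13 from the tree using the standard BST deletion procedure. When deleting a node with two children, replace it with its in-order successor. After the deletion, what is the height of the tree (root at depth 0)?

Resulting structure (node: left, right):
  2: L=–, R=4
  4: L=–, R=5
  5: L=–, R=13
  13: L=10, R=21
  10: L=8, R=–
  21: L=16, R=23
  16: L=–, R=–
  8: L=–, R=–
  23: L=–, R=36
  36: L=25, R=–
  25: L=–, R=32
  32: L=–, R=–

Delete 13 (two children — replace with in-order successor).
After deletion, deepest node is 32 at depth 8.

8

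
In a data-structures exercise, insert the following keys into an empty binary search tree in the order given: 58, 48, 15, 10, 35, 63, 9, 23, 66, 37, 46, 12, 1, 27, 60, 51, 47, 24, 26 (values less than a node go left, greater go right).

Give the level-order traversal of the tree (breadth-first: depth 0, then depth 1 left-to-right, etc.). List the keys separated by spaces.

58 48 63 15 51 60 66 10 35 9 12 23 37 1 27 46 24 47 26

58: root
48: left child of 58 (depth 1)
15: left child of 48 (depth 2)
10: left child of 15 (depth 3)
35: right child of 15 (depth 3)
63: right child of 58 (depth 1)
9: left child of 10 (depth 4)
23: left child of 35 (depth 4)
66: right child of 63 (depth 2)
37: right child of 35 (depth 4)
46: right child of 37 (depth 5)
12: right child of 10 (depth 4)
1: left child of 9 (depth 5)
27: right child of 23 (depth 5)
60: left child of 63 (depth 2)
51: right child of 48 (depth 2)
47: right child of 46 (depth 6)
24: left child of 27 (depth 6)
26: right child of 24 (depth 7)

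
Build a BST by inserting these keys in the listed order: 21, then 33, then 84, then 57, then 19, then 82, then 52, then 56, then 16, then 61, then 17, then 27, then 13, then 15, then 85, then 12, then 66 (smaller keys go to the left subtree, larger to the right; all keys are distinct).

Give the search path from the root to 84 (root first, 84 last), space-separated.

Resulting structure (node: left, right):
  21: L=19, R=33
  33: L=27, R=84
  84: L=57, R=85
  57: L=52, R=82
  19: L=16, R=–
  82: L=61, R=–
  52: L=–, R=56
  56: L=–, R=–
  16: L=13, R=17
  61: L=–, R=66
  17: L=–, R=–
  27: L=–, R=–
  13: L=12, R=15
  15: L=–, R=–
  85: L=–, R=–
  12: L=–, R=–
  66: L=–, R=–

21 33 84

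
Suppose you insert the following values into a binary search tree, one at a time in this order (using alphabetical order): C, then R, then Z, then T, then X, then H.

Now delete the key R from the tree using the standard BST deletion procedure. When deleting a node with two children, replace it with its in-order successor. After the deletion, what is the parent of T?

C

Insert C: tree is empty, so C becomes the root.
Insert R: R > C → go right. Place as right child of C.
Insert Z: Z > C → go right; Z > R → go right. Place as right child of R.
Insert T: T > C → go right; T > R → go right; T < Z → go left. Place as left child of Z.
Insert X: X > C → go right; X > R → go right; X < Z → go left; X > T → go right. Place as right child of T.
Insert H: H > C → go right; H < R → go left. Place as left child of R.

Delete R (two children — replace with in-order successor).
After deletion, T's parent is C.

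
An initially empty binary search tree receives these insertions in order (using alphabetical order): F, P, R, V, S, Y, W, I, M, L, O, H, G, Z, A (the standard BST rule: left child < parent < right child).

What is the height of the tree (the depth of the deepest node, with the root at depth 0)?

F: root
P: right child of F (depth 1)
R: right child of P (depth 2)
V: right child of R (depth 3)
S: left child of V (depth 4)
Y: right child of V (depth 4)
W: left child of Y (depth 5)
I: left child of P (depth 2)
M: right child of I (depth 3)
L: left child of M (depth 4)
O: right child of M (depth 4)
H: left child of I (depth 3)
G: left child of H (depth 4)
Z: right child of Y (depth 5)
A: left child of F (depth 1)

The deepest node is W at depth 5.

5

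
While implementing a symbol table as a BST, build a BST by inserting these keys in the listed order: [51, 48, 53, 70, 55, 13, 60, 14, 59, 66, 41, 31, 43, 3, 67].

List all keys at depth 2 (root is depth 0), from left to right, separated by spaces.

13 70

Insert 51: tree is empty, so 51 becomes the root.
Insert 48: 48 < 51 → go left. Place as left child of 51.
Insert 53: 53 > 51 → go right. Place as right child of 51.
Insert 70: 70 > 51 → go right; 70 > 53 → go right. Place as right child of 53.
Insert 55: 55 > 51 → go right; 55 > 53 → go right; 55 < 70 → go left. Place as left child of 70.
Insert 13: 13 < 51 → go left; 13 < 48 → go left. Place as left child of 48.
Insert 60: 60 > 51 → go right; 60 > 53 → go right; 60 < 70 → go left; 60 > 55 → go right. Place as right child of 55.
Insert 14: 14 < 51 → go left; 14 < 48 → go left; 14 > 13 → go right. Place as right child of 13.
Insert 59: 59 > 51 → go right; 59 > 53 → go right; 59 < 70 → go left; 59 > 55 → go right; 59 < 60 → go left. Place as left child of 60.
Insert 66: 66 > 51 → go right; 66 > 53 → go right; 66 < 70 → go left; 66 > 55 → go right; 66 > 60 → go right. Place as right child of 60.
Insert 41: 41 < 51 → go left; 41 < 48 → go left; 41 > 13 → go right; 41 > 14 → go right. Place as right child of 14.
Insert 31: 31 < 51 → go left; 31 < 48 → go left; 31 > 13 → go right; 31 > 14 → go right; 31 < 41 → go left. Place as left child of 41.
Insert 43: 43 < 51 → go left; 43 < 48 → go left; 43 > 13 → go right; 43 > 14 → go right; 43 > 41 → go right. Place as right child of 41.
Insert 3: 3 < 51 → go left; 3 < 48 → go left; 3 < 13 → go left. Place as left child of 13.
Insert 67: 67 > 51 → go right; 67 > 53 → go right; 67 < 70 → go left; 67 > 55 → go right; 67 > 60 → go right; 67 > 66 → go right. Place as right child of 66.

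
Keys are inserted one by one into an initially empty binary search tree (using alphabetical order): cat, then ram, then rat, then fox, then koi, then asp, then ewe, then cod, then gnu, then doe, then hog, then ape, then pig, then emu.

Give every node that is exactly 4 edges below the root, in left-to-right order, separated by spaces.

Insert cat: tree is empty, so cat becomes the root.
Insert ram: ram > cat → go right. Place as right child of cat.
Insert rat: rat > cat → go right; rat > ram → go right. Place as right child of ram.
Insert fox: fox > cat → go right; fox < ram → go left. Place as left child of ram.
Insert koi: koi > cat → go right; koi < ram → go left; koi > fox → go right. Place as right child of fox.
Insert asp: asp < cat → go left. Place as left child of cat.
Insert ewe: ewe > cat → go right; ewe < ram → go left; ewe < fox → go left. Place as left child of fox.
Insert cod: cod > cat → go right; cod < ram → go left; cod < fox → go left; cod < ewe → go left. Place as left child of ewe.
Insert gnu: gnu > cat → go right; gnu < ram → go left; gnu > fox → go right; gnu < koi → go left. Place as left child of koi.
Insert doe: doe > cat → go right; doe < ram → go left; doe < fox → go left; doe < ewe → go left; doe > cod → go right. Place as right child of cod.
Insert hog: hog > cat → go right; hog < ram → go left; hog > fox → go right; hog < koi → go left; hog > gnu → go right. Place as right child of gnu.
Insert ape: ape < cat → go left; ape < asp → go left. Place as left child of asp.
Insert pig: pig > cat → go right; pig < ram → go left; pig > fox → go right; pig > koi → go right. Place as right child of koi.
Insert emu: emu > cat → go right; emu < ram → go left; emu < fox → go left; emu < ewe → go left; emu > cod → go right; emu > doe → go right. Place as right child of doe.

cod gnu pig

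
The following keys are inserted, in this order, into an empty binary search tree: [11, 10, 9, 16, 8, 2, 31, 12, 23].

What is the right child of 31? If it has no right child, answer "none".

none

Insert 11: tree is empty, so 11 becomes the root.
Insert 10: 10 < 11 → go left. Place as left child of 11.
Insert 9: 9 < 11 → go left; 9 < 10 → go left. Place as left child of 10.
Insert 16: 16 > 11 → go right. Place as right child of 11.
Insert 8: 8 < 11 → go left; 8 < 10 → go left; 8 < 9 → go left. Place as left child of 9.
Insert 2: 2 < 11 → go left; 2 < 10 → go left; 2 < 9 → go left; 2 < 8 → go left. Place as left child of 8.
Insert 31: 31 > 11 → go right; 31 > 16 → go right. Place as right child of 16.
Insert 12: 12 > 11 → go right; 12 < 16 → go left. Place as left child of 16.
Insert 23: 23 > 11 → go right; 23 > 16 → go right; 23 < 31 → go left. Place as left child of 31.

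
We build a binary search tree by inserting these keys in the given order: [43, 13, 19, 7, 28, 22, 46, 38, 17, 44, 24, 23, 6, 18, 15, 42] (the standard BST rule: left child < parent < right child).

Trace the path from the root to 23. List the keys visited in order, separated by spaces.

Insert 43: tree is empty, so 43 becomes the root.
Insert 13: 13 < 43 → go left. Place as left child of 43.
Insert 19: 19 < 43 → go left; 19 > 13 → go right. Place as right child of 13.
Insert 7: 7 < 43 → go left; 7 < 13 → go left. Place as left child of 13.
Insert 28: 28 < 43 → go left; 28 > 13 → go right; 28 > 19 → go right. Place as right child of 19.
Insert 22: 22 < 43 → go left; 22 > 13 → go right; 22 > 19 → go right; 22 < 28 → go left. Place as left child of 28.
Insert 46: 46 > 43 → go right. Place as right child of 43.
Insert 38: 38 < 43 → go left; 38 > 13 → go right; 38 > 19 → go right; 38 > 28 → go right. Place as right child of 28.
Insert 17: 17 < 43 → go left; 17 > 13 → go right; 17 < 19 → go left. Place as left child of 19.
Insert 44: 44 > 43 → go right; 44 < 46 → go left. Place as left child of 46.
Insert 24: 24 < 43 → go left; 24 > 13 → go right; 24 > 19 → go right; 24 < 28 → go left; 24 > 22 → go right. Place as right child of 22.
Insert 23: 23 < 43 → go left; 23 > 13 → go right; 23 > 19 → go right; 23 < 28 → go left; 23 > 22 → go right; 23 < 24 → go left. Place as left child of 24.
Insert 6: 6 < 43 → go left; 6 < 13 → go left; 6 < 7 → go left. Place as left child of 7.
Insert 18: 18 < 43 → go left; 18 > 13 → go right; 18 < 19 → go left; 18 > 17 → go right. Place as right child of 17.
Insert 15: 15 < 43 → go left; 15 > 13 → go right; 15 < 19 → go left; 15 < 17 → go left. Place as left child of 17.
Insert 42: 42 < 43 → go left; 42 > 13 → go right; 42 > 19 → go right; 42 > 28 → go right; 42 > 38 → go right. Place as right child of 38.

43 13 19 28 22 24 23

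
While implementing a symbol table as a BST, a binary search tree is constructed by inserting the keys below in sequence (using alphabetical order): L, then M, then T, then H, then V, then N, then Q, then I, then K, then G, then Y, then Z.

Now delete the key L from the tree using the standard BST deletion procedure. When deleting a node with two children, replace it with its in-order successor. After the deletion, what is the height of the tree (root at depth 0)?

L: root
M: right child of L (depth 1)
T: right child of M (depth 2)
H: left child of L (depth 1)
V: right child of T (depth 3)
N: left child of T (depth 3)
Q: right child of N (depth 4)
I: right child of H (depth 2)
K: right child of I (depth 3)
G: left child of H (depth 2)
Y: right child of V (depth 4)
Z: right child of Y (depth 5)

Delete L (two children — replace with in-order successor).
After deletion, deepest node is Z at depth 4.

4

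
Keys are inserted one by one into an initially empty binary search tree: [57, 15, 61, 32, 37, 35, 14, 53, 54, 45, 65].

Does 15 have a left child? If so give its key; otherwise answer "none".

Insert 57: tree is empty, so 57 becomes the root.
Insert 15: 15 < 57 → go left. Place as left child of 57.
Insert 61: 61 > 57 → go right. Place as right child of 57.
Insert 32: 32 < 57 → go left; 32 > 15 → go right. Place as right child of 15.
Insert 37: 37 < 57 → go left; 37 > 15 → go right; 37 > 32 → go right. Place as right child of 32.
Insert 35: 35 < 57 → go left; 35 > 15 → go right; 35 > 32 → go right; 35 < 37 → go left. Place as left child of 37.
Insert 14: 14 < 57 → go left; 14 < 15 → go left. Place as left child of 15.
Insert 53: 53 < 57 → go left; 53 > 15 → go right; 53 > 32 → go right; 53 > 37 → go right. Place as right child of 37.
Insert 54: 54 < 57 → go left; 54 > 15 → go right; 54 > 32 → go right; 54 > 37 → go right; 54 > 53 → go right. Place as right child of 53.
Insert 45: 45 < 57 → go left; 45 > 15 → go right; 45 > 32 → go right; 45 > 37 → go right; 45 < 53 → go left. Place as left child of 53.
Insert 65: 65 > 57 → go right; 65 > 61 → go right. Place as right child of 61.

14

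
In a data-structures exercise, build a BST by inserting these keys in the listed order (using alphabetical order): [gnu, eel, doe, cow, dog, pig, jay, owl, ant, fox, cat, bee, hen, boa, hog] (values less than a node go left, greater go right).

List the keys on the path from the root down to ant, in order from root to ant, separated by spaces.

gnu: root
eel: left child of gnu (depth 1)
doe: left child of eel (depth 2)
cow: left child of doe (depth 3)
dog: right child of doe (depth 3)
pig: right child of gnu (depth 1)
jay: left child of pig (depth 2)
owl: right child of jay (depth 3)
ant: left child of cow (depth 4)
fox: right child of eel (depth 2)
cat: right child of ant (depth 5)
bee: left child of cat (depth 6)
hen: left child of jay (depth 3)
boa: right child of bee (depth 7)
hog: right child of hen (depth 4)

gnu eel doe cow ant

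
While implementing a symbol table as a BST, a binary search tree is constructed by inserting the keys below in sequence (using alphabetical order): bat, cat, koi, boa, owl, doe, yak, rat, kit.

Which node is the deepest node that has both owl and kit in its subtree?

bat: root
cat: right child of bat (depth 1)
koi: right child of cat (depth 2)
boa: left child of cat (depth 2)
owl: right child of koi (depth 3)
doe: left child of koi (depth 3)
yak: right child of owl (depth 4)
rat: left child of yak (depth 5)
kit: right child of doe (depth 4)

Path to owl: bat → cat → koi → owl
Path to kit: bat → cat → koi → doe → kit
The paths share a prefix ending at koi, then split left and right.

koi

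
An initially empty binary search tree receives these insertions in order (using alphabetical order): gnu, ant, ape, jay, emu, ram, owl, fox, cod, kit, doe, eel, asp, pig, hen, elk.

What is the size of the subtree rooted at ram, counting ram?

Insert gnu: tree is empty, so gnu becomes the root.
Insert ant: ant < gnu → go left. Place as left child of gnu.
Insert ape: ape < gnu → go left; ape > ant → go right. Place as right child of ant.
Insert jay: jay > gnu → go right. Place as right child of gnu.
Insert emu: emu < gnu → go left; emu > ant → go right; emu > ape → go right. Place as right child of ape.
Insert ram: ram > gnu → go right; ram > jay → go right. Place as right child of jay.
Insert owl: owl > gnu → go right; owl > jay → go right; owl < ram → go left. Place as left child of ram.
Insert fox: fox < gnu → go left; fox > ant → go right; fox > ape → go right; fox > emu → go right. Place as right child of emu.
Insert cod: cod < gnu → go left; cod > ant → go right; cod > ape → go right; cod < emu → go left. Place as left child of emu.
Insert kit: kit > gnu → go right; kit > jay → go right; kit < ram → go left; kit < owl → go left. Place as left child of owl.
Insert doe: doe < gnu → go left; doe > ant → go right; doe > ape → go right; doe < emu → go left; doe > cod → go right. Place as right child of cod.
Insert eel: eel < gnu → go left; eel > ant → go right; eel > ape → go right; eel < emu → go left; eel > cod → go right; eel > doe → go right. Place as right child of doe.
Insert asp: asp < gnu → go left; asp > ant → go right; asp > ape → go right; asp < emu → go left; asp < cod → go left. Place as left child of cod.
Insert pig: pig > gnu → go right; pig > jay → go right; pig < ram → go left; pig > owl → go right. Place as right child of owl.
Insert hen: hen > gnu → go right; hen < jay → go left. Place as left child of jay.
Insert elk: elk < gnu → go left; elk > ant → go right; elk > ape → go right; elk < emu → go left; elk > cod → go right; elk > doe → go right; elk > eel → go right. Place as right child of eel.

Subtree rooted at ram contains: ram, owl, kit, pig — 4 nodes.

4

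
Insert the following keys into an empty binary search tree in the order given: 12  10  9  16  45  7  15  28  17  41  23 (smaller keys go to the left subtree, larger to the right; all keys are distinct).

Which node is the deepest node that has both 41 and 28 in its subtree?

28

12: root
10: left child of 12 (depth 1)
9: left child of 10 (depth 2)
16: right child of 12 (depth 1)
45: right child of 16 (depth 2)
7: left child of 9 (depth 3)
15: left child of 16 (depth 2)
28: left child of 45 (depth 3)
17: left child of 28 (depth 4)
41: right child of 28 (depth 4)
23: right child of 17 (depth 5)

Path to 41: 12 → 16 → 45 → 28 → 41
Path to 28: 12 → 16 → 45 → 28
28 lies on both paths and is an ancestor of the other node.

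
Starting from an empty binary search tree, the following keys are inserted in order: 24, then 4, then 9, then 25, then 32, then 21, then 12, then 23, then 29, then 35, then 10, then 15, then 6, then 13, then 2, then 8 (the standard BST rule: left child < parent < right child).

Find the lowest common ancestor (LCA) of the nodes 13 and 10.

Insert 24: tree is empty, so 24 becomes the root.
Insert 4: 4 < 24 → go left. Place as left child of 24.
Insert 9: 9 < 24 → go left; 9 > 4 → go right. Place as right child of 4.
Insert 25: 25 > 24 → go right. Place as right child of 24.
Insert 32: 32 > 24 → go right; 32 > 25 → go right. Place as right child of 25.
Insert 21: 21 < 24 → go left; 21 > 4 → go right; 21 > 9 → go right. Place as right child of 9.
Insert 12: 12 < 24 → go left; 12 > 4 → go right; 12 > 9 → go right; 12 < 21 → go left. Place as left child of 21.
Insert 23: 23 < 24 → go left; 23 > 4 → go right; 23 > 9 → go right; 23 > 21 → go right. Place as right child of 21.
Insert 29: 29 > 24 → go right; 29 > 25 → go right; 29 < 32 → go left. Place as left child of 32.
Insert 35: 35 > 24 → go right; 35 > 25 → go right; 35 > 32 → go right. Place as right child of 32.
Insert 10: 10 < 24 → go left; 10 > 4 → go right; 10 > 9 → go right; 10 < 21 → go left; 10 < 12 → go left. Place as left child of 12.
Insert 15: 15 < 24 → go left; 15 > 4 → go right; 15 > 9 → go right; 15 < 21 → go left; 15 > 12 → go right. Place as right child of 12.
Insert 6: 6 < 24 → go left; 6 > 4 → go right; 6 < 9 → go left. Place as left child of 9.
Insert 13: 13 < 24 → go left; 13 > 4 → go right; 13 > 9 → go right; 13 < 21 → go left; 13 > 12 → go right; 13 < 15 → go left. Place as left child of 15.
Insert 2: 2 < 24 → go left; 2 < 4 → go left. Place as left child of 4.
Insert 8: 8 < 24 → go left; 8 > 4 → go right; 8 < 9 → go left; 8 > 6 → go right. Place as right child of 6.

Path to 13: 24 → 4 → 9 → 21 → 12 → 15 → 13
Path to 10: 24 → 4 → 9 → 21 → 12 → 10
The paths share a prefix ending at 12, then split left and right.

12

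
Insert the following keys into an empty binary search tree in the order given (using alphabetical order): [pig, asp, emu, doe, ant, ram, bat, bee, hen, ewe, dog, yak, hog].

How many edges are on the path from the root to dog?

Insert pig: tree is empty, so pig becomes the root.
Insert asp: asp < pig → go left. Place as left child of pig.
Insert emu: emu < pig → go left; emu > asp → go right. Place as right child of asp.
Insert doe: doe < pig → go left; doe > asp → go right; doe < emu → go left. Place as left child of emu.
Insert ant: ant < pig → go left; ant < asp → go left. Place as left child of asp.
Insert ram: ram > pig → go right. Place as right child of pig.
Insert bat: bat < pig → go left; bat > asp → go right; bat < emu → go left; bat < doe → go left. Place as left child of doe.
Insert bee: bee < pig → go left; bee > asp → go right; bee < emu → go left; bee < doe → go left; bee > bat → go right. Place as right child of bat.
Insert hen: hen < pig → go left; hen > asp → go right; hen > emu → go right. Place as right child of emu.
Insert ewe: ewe < pig → go left; ewe > asp → go right; ewe > emu → go right; ewe < hen → go left. Place as left child of hen.
Insert dog: dog < pig → go left; dog > asp → go right; dog < emu → go left; dog > doe → go right. Place as right child of doe.
Insert yak: yak > pig → go right; yak > ram → go right. Place as right child of ram.
Insert hog: hog < pig → go left; hog > asp → go right; hog > emu → go right; hog > hen → go right. Place as right child of hen.

Path to dog: pig → asp → emu → doe → dog, which is 4 edges.

4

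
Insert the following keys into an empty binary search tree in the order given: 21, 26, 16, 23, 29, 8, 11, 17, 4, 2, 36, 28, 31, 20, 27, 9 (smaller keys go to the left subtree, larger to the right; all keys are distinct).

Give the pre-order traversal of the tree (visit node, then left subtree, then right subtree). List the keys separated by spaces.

Resulting structure (node: left, right):
  21: L=16, R=26
  26: L=23, R=29
  16: L=8, R=17
  23: L=–, R=–
  29: L=28, R=36
  8: L=4, R=11
  11: L=9, R=–
  17: L=–, R=20
  4: L=2, R=–
  2: L=–, R=–
  36: L=31, R=–
  28: L=27, R=–
  31: L=–, R=–
  20: L=–, R=–
  27: L=–, R=–
  9: L=–, R=–

21 16 8 4 2 11 9 17 20 26 23 29 28 27 36 31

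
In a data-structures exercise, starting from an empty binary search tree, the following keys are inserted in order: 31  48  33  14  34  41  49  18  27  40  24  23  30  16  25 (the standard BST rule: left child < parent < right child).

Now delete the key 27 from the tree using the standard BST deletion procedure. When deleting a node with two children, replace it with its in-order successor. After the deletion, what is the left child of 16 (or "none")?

Insert 31: tree is empty, so 31 becomes the root.
Insert 48: 48 > 31 → go right. Place as right child of 31.
Insert 33: 33 > 31 → go right; 33 < 48 → go left. Place as left child of 48.
Insert 14: 14 < 31 → go left. Place as left child of 31.
Insert 34: 34 > 31 → go right; 34 < 48 → go left; 34 > 33 → go right. Place as right child of 33.
Insert 41: 41 > 31 → go right; 41 < 48 → go left; 41 > 33 → go right; 41 > 34 → go right. Place as right child of 34.
Insert 49: 49 > 31 → go right; 49 > 48 → go right. Place as right child of 48.
Insert 18: 18 < 31 → go left; 18 > 14 → go right. Place as right child of 14.
Insert 27: 27 < 31 → go left; 27 > 14 → go right; 27 > 18 → go right. Place as right child of 18.
Insert 40: 40 > 31 → go right; 40 < 48 → go left; 40 > 33 → go right; 40 > 34 → go right; 40 < 41 → go left. Place as left child of 41.
Insert 24: 24 < 31 → go left; 24 > 14 → go right; 24 > 18 → go right; 24 < 27 → go left. Place as left child of 27.
Insert 23: 23 < 31 → go left; 23 > 14 → go right; 23 > 18 → go right; 23 < 27 → go left; 23 < 24 → go left. Place as left child of 24.
Insert 30: 30 < 31 → go left; 30 > 14 → go right; 30 > 18 → go right; 30 > 27 → go right. Place as right child of 27.
Insert 16: 16 < 31 → go left; 16 > 14 → go right; 16 < 18 → go left. Place as left child of 18.
Insert 25: 25 < 31 → go left; 25 > 14 → go right; 25 > 18 → go right; 25 < 27 → go left; 25 > 24 → go right. Place as right child of 24.

Delete 27 (two children — replace with in-order successor).
After deletion, 16's left child: none.

none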